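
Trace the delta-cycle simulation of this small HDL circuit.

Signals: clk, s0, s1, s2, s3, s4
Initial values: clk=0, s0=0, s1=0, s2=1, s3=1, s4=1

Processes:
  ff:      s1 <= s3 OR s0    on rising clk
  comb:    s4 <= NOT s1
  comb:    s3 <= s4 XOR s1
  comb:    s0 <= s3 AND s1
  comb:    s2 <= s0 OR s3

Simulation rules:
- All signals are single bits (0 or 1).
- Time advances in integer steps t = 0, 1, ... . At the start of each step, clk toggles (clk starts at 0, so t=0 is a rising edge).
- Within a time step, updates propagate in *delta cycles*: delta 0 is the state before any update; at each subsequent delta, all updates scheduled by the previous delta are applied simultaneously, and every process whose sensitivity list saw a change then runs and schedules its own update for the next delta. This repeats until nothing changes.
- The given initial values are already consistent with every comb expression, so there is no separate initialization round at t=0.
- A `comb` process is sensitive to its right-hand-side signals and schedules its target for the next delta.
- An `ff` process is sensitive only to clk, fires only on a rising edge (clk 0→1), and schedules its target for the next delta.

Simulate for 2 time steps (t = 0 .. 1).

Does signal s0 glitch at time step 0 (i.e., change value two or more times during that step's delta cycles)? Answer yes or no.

yes

t=0 Δ0: s2=1 clk=0 s1=0 s0=0 s4=1 s3=1
  Δ1: clk:0→1
  Δ2: s1:0→1
  Δ3: s0:0→1, s4:1→0, s3:1→0
  Δ4: s0:1→0, s3:0→1
  Δ5: s0:0→1
  (5Δ to stable)
t=1 Δ0: s2=1 clk=1 s1=1 s0=1 s4=0 s3=1
  Δ1: clk:1→0
  (1Δ to stable)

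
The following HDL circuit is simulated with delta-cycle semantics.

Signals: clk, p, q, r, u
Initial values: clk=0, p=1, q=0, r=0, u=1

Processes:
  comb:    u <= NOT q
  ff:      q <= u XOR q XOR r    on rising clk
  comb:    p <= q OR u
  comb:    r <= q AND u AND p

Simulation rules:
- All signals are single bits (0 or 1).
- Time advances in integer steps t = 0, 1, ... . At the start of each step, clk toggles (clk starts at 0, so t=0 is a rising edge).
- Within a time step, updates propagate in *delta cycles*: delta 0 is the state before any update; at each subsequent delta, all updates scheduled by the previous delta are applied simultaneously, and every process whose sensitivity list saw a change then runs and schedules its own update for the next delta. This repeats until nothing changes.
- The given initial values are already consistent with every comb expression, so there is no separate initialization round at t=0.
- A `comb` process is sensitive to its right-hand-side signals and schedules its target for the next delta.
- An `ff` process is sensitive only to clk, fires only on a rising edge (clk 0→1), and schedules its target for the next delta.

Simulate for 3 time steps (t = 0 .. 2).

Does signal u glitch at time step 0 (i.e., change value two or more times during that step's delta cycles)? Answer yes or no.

[bits: p,u,q,r,clk]
t=0: Δ0=11000 Δ1=11001 Δ2=11101 Δ3=10111 Δ4=10101 | 4Δ
t=1: Δ0=10101 Δ1=10100 | 1Δ
t=2: Δ0=10100 Δ1=10101 | 1Δ

no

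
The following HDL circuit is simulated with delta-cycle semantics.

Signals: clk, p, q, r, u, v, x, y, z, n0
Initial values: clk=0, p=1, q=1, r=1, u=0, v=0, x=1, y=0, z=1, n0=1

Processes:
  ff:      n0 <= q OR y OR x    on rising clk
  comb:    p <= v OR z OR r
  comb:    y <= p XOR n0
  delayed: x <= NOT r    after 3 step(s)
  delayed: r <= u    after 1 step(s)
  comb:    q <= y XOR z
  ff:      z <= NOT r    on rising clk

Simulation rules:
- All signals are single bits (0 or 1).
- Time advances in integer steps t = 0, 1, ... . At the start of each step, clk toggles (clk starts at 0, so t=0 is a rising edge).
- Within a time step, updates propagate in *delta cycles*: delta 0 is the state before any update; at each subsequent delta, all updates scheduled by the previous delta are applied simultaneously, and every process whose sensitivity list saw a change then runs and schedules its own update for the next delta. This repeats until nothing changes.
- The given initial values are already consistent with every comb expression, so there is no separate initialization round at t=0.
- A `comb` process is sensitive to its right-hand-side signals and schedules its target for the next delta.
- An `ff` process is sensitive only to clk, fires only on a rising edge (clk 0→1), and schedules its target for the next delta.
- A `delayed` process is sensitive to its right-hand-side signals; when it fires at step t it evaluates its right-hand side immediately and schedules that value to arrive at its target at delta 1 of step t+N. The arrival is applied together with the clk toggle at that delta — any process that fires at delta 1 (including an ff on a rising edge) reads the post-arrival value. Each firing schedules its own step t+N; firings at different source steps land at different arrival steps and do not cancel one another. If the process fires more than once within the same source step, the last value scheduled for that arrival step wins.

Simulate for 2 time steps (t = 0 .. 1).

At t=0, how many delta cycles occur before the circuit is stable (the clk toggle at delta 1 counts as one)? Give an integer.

3

[bits: n0,p,z,x,y,r,clk,u,q,v]
t=0: Δ0=1111010010 Δ1=1111011010 Δ2=1101011010 Δ3=1101011000 | 3Δ
t=1: Δ0=1101011000 Δ1=1101010000 | 1Δ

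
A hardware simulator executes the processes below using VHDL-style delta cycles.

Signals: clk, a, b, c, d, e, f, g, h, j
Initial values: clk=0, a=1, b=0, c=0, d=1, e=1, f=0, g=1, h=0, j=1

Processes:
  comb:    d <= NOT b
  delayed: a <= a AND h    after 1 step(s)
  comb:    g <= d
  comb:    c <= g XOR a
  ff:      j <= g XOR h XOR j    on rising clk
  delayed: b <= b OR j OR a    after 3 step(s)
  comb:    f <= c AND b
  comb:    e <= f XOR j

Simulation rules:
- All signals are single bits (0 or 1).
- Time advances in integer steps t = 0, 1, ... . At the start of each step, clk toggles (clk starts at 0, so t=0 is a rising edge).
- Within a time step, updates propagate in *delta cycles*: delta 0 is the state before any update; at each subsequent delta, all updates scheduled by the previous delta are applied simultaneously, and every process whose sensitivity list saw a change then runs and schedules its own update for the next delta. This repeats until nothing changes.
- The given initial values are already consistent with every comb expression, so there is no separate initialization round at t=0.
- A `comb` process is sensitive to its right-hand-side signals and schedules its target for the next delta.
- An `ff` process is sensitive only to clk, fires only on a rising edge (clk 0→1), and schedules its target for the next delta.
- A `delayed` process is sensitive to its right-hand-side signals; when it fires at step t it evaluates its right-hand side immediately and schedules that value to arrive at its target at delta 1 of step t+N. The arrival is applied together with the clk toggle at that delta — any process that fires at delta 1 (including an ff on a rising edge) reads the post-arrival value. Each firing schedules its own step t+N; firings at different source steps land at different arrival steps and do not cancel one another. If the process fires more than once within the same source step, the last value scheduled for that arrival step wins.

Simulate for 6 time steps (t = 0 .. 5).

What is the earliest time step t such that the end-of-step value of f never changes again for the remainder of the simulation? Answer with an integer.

3

t=0 Δ0: f=0 d=1 h=0 clk=0 j=1 g=1 e=1 b=0 c=0 a=1
  Δ1: clk:0→1
  Δ2: j:1→0
  Δ3: e:1→0
  (3Δ to stable)
t=1 Δ0: f=0 d=1 h=0 clk=1 j=0 g=1 e=0 b=0 c=0 a=1
  Δ1: clk:1→0
  (1Δ to stable)
t=2 Δ0: f=0 d=1 h=0 clk=0 j=0 g=1 e=0 b=0 c=0 a=1
  Δ1: clk:0→1
  Δ2: j:0→1
  Δ3: e:0→1
  (3Δ to stable)
t=3 Δ0: f=0 d=1 h=0 clk=1 j=1 g=1 e=1 b=0 c=0 a=1
  Δ1: clk:1→0, b:0→1
  Δ2: d:1→0
  Δ3: g:1→0
  Δ4: c:0→1
  Δ5: f:0→1
  Δ6: e:1→0
  (6Δ to stable)
t=4 Δ0: f=1 d=0 h=0 clk=0 j=1 g=0 e=0 b=1 c=1 a=1
  Δ1: clk:0→1
  (1Δ to stable)
t=5 Δ0: f=1 d=0 h=0 clk=1 j=1 g=0 e=0 b=1 c=1 a=1
  Δ1: clk:1→0
  (1Δ to stable)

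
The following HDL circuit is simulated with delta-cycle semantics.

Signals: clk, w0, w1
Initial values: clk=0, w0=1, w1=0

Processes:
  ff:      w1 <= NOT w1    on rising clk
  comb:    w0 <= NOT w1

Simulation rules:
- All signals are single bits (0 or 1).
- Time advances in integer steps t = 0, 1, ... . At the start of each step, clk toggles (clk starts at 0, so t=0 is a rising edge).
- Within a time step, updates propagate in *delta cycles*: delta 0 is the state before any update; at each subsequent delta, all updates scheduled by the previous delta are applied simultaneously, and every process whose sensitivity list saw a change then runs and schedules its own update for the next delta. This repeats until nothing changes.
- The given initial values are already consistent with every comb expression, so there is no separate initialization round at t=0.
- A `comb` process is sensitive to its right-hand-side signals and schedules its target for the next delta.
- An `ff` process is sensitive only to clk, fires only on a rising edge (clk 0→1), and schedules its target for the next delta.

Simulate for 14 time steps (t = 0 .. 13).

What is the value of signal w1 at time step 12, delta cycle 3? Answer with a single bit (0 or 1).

[bits: w0,clk,w1]
t=0: Δ0=100 Δ1=110 Δ2=111 Δ3=011 | 3Δ
t=1: Δ0=011 Δ1=001 | 1Δ
t=2: Δ0=001 Δ1=011 Δ2=010 Δ3=110 | 3Δ
t=3: Δ0=110 Δ1=100 | 1Δ
t=4: Δ0=100 Δ1=110 Δ2=111 Δ3=011 | 3Δ
t=5: Δ0=011 Δ1=001 | 1Δ
t=6: Δ0=001 Δ1=011 Δ2=010 Δ3=110 | 3Δ
t=7: Δ0=110 Δ1=100 | 1Δ
t=8: Δ0=100 Δ1=110 Δ2=111 Δ3=011 | 3Δ
t=9: Δ0=011 Δ1=001 | 1Δ
t=10: Δ0=001 Δ1=011 Δ2=010 Δ3=110 | 3Δ
t=11: Δ0=110 Δ1=100 | 1Δ
t=12: Δ0=100 Δ1=110 Δ2=111 Δ3=011 | 3Δ
t=13: Δ0=011 Δ1=001 | 1Δ

1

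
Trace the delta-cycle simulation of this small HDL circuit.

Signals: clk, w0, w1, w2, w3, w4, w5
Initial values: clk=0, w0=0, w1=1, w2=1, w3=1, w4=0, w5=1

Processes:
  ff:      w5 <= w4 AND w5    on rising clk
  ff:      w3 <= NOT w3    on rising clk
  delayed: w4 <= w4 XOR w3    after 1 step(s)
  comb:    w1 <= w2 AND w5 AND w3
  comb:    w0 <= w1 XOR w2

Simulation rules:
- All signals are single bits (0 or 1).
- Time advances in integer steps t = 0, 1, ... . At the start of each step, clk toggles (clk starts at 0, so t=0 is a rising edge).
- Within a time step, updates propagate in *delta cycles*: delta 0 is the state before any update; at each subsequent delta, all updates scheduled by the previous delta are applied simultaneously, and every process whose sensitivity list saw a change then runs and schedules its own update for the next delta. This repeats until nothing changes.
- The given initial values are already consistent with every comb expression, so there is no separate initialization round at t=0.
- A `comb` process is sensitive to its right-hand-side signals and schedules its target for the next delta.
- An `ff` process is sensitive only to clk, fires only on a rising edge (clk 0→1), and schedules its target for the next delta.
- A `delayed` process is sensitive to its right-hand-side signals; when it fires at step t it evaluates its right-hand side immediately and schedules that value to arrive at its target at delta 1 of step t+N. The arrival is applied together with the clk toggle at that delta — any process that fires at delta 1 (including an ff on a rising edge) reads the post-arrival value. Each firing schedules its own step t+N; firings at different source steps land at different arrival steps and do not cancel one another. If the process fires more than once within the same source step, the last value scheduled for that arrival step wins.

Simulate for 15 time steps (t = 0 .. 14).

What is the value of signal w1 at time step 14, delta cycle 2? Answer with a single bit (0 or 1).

0

[bits: w0,w2,w3,w1,w5,w4,clk]
t=0: Δ0=0111100 Δ1=0111101 Δ2=0101001 Δ3=0100001 Δ4=1100001 | 4Δ
t=1: Δ0=1100001 Δ1=1100000 | 1Δ
t=2: Δ0=1100000 Δ1=1100001 Δ2=1110001 | 2Δ
t=3: Δ0=1110001 Δ1=1110010 | 1Δ
t=4: Δ0=1110010 Δ1=1110001 Δ2=1100001 | 2Δ
t=5: Δ0=1100001 Δ1=1100000 | 1Δ
t=6: Δ0=1100000 Δ1=1100001 Δ2=1110001 | 2Δ
t=7: Δ0=1110001 Δ1=1110010 | 1Δ
t=8: Δ0=1110010 Δ1=1110001 Δ2=1100001 | 2Δ
t=9: Δ0=1100001 Δ1=1100000 | 1Δ
t=10: Δ0=1100000 Δ1=1100001 Δ2=1110001 | 2Δ
t=11: Δ0=1110001 Δ1=1110010 | 1Δ
t=12: Δ0=1110010 Δ1=1110001 Δ2=1100001 | 2Δ
t=13: Δ0=1100001 Δ1=1100000 | 1Δ
t=14: Δ0=1100000 Δ1=1100001 Δ2=1110001 | 2Δ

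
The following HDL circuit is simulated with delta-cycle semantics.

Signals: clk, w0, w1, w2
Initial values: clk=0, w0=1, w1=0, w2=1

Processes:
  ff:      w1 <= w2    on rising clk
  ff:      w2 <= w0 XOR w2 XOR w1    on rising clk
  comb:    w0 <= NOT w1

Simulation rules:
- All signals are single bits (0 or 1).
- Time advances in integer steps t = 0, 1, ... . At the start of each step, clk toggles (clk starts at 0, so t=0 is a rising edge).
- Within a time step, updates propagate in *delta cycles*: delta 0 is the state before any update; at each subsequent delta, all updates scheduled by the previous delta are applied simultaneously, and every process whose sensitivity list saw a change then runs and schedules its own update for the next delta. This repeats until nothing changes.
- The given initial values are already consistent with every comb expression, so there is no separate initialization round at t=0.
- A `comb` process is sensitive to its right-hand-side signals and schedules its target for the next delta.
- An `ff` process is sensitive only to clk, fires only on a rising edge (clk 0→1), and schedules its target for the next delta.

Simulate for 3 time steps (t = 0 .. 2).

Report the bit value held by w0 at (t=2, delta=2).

0

t=0 Δ0: w1=0 clk=0 w0=1 w2=1
  Δ1: clk:0→1
  Δ2: w1:0→1, w2:1→0
  Δ3: w0:1→0
  (3Δ to stable)
t=1 Δ0: w1=1 clk=1 w0=0 w2=0
  Δ1: clk:1→0
  (1Δ to stable)
t=2 Δ0: w1=1 clk=0 w0=0 w2=0
  Δ1: clk:0→1
  Δ2: w1:1→0, w2:0→1
  Δ3: w0:0→1
  (3Δ to stable)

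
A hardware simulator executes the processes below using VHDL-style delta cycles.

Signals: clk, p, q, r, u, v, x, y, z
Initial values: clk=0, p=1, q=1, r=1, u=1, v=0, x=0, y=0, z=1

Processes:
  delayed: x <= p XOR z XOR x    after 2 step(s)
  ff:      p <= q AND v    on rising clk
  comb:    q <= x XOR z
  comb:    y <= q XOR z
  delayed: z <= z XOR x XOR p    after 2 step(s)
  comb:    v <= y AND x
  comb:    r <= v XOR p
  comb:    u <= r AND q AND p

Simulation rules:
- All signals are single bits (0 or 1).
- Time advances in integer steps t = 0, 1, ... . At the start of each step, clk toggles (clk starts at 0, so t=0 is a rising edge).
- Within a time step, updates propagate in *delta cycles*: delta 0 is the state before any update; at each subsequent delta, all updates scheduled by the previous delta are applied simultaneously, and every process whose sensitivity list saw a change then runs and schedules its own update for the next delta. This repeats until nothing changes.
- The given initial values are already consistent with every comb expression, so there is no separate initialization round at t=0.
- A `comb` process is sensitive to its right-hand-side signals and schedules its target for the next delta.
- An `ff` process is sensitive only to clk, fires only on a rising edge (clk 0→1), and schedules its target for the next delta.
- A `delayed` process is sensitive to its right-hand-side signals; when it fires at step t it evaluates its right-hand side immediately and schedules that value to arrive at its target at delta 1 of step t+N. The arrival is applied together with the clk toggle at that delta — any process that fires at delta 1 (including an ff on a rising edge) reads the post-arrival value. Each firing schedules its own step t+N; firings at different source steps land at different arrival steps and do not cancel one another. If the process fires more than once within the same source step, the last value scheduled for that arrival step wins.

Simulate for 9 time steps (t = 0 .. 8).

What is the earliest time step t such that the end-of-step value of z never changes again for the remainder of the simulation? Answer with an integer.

[bits: clk,z,p,y,v,q,x,u,r]
t=0: Δ0=011001011 Δ1=111001011 Δ2=110001011 Δ3=110001000 | 3Δ
t=1: Δ0=110001000 Δ1=010001000 | 1Δ
t=2: Δ0=010001000 Δ1=110001100 Δ2=110000100 Δ3=110100100 Δ4=110110100 Δ5=110110101 | 5Δ
t=3: Δ0=110110101 Δ1=010110101 | 1Δ
t=4: Δ0=010110101 Δ1=100110001 Δ2=100000001 Δ3=100000000 | 3Δ
t=5: Δ0=100000000 Δ1=000000000 | 1Δ
t=6: Δ0=000000000 Δ1=100000000 | 1Δ
t=7: Δ0=100000000 Δ1=000000000 | 1Δ
t=8: Δ0=000000000 Δ1=100000000 | 1Δ

4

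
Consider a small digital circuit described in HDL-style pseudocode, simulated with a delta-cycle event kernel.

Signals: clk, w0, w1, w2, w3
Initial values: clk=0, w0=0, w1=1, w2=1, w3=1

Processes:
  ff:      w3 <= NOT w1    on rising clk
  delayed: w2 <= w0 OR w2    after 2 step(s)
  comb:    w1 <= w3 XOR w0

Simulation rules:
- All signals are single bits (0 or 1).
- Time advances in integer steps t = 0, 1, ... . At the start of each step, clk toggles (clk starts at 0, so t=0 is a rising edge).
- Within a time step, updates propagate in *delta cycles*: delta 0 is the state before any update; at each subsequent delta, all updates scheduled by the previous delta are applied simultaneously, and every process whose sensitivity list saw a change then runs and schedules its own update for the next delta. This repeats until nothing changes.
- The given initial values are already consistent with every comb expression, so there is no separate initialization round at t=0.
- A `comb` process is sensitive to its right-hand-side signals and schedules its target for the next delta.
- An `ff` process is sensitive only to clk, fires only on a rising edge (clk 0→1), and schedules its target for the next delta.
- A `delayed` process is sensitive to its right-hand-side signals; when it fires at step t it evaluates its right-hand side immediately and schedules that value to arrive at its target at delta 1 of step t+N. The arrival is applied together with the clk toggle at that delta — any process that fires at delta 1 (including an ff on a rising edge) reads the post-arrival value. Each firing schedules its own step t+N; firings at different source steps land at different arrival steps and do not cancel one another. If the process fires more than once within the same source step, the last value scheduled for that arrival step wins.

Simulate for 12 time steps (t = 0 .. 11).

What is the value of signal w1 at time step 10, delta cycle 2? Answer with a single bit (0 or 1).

0

t=0 Δ0: w1=1 w2=1 clk=0 w3=1 w0=0
  Δ1: clk:0→1
  Δ2: w3:1→0
  Δ3: w1:1→0
  (3Δ to stable)
t=1 Δ0: w1=0 w2=1 clk=1 w3=0 w0=0
  Δ1: clk:1→0
  (1Δ to stable)
t=2 Δ0: w1=0 w2=1 clk=0 w3=0 w0=0
  Δ1: clk:0→1
  Δ2: w3:0→1
  Δ3: w1:0→1
  (3Δ to stable)
t=3 Δ0: w1=1 w2=1 clk=1 w3=1 w0=0
  Δ1: clk:1→0
  (1Δ to stable)
t=4 Δ0: w1=1 w2=1 clk=0 w3=1 w0=0
  Δ1: clk:0→1
  Δ2: w3:1→0
  Δ3: w1:1→0
  (3Δ to stable)
t=5 Δ0: w1=0 w2=1 clk=1 w3=0 w0=0
  Δ1: clk:1→0
  (1Δ to stable)
t=6 Δ0: w1=0 w2=1 clk=0 w3=0 w0=0
  Δ1: clk:0→1
  Δ2: w3:0→1
  Δ3: w1:0→1
  (3Δ to stable)
t=7 Δ0: w1=1 w2=1 clk=1 w3=1 w0=0
  Δ1: clk:1→0
  (1Δ to stable)
t=8 Δ0: w1=1 w2=1 clk=0 w3=1 w0=0
  Δ1: clk:0→1
  Δ2: w3:1→0
  Δ3: w1:1→0
  (3Δ to stable)
t=9 Δ0: w1=0 w2=1 clk=1 w3=0 w0=0
  Δ1: clk:1→0
  (1Δ to stable)
t=10 Δ0: w1=0 w2=1 clk=0 w3=0 w0=0
  Δ1: clk:0→1
  Δ2: w3:0→1
  Δ3: w1:0→1
  (3Δ to stable)
t=11 Δ0: w1=1 w2=1 clk=1 w3=1 w0=0
  Δ1: clk:1→0
  (1Δ to stable)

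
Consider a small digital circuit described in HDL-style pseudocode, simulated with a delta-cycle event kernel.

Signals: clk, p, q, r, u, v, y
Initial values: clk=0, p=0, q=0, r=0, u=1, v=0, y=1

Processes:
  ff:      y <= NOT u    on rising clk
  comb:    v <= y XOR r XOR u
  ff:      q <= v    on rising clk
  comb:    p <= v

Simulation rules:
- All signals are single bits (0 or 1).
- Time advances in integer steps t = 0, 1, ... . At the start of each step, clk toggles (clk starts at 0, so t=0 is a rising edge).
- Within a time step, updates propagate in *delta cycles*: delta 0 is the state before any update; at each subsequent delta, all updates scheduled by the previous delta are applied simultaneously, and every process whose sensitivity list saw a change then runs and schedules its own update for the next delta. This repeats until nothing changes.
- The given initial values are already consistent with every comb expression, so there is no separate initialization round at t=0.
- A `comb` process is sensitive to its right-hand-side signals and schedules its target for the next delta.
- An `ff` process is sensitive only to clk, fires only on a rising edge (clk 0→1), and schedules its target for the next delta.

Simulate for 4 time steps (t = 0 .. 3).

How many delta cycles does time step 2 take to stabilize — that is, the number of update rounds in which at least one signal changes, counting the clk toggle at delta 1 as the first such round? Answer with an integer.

t0.Δ0 p=0 y=1 v=0 q=0 r=0 clk=0 u=1
t0.Δ1 p=0 y=1 v=0 q=0 r=0 clk=1 u=1
t0.Δ2 p=0 y=0 v=0 q=0 r=0 clk=1 u=1
t0.Δ3 p=0 y=0 v=1 q=0 r=0 clk=1 u=1
t0.Δ4 p=1 y=0 v=1 q=0 r=0 clk=1 u=1
t1.Δ0 p=1 y=0 v=1 q=0 r=0 clk=1 u=1
t1.Δ1 p=1 y=0 v=1 q=0 r=0 clk=0 u=1
t2.Δ0 p=1 y=0 v=1 q=0 r=0 clk=0 u=1
t2.Δ1 p=1 y=0 v=1 q=0 r=0 clk=1 u=1
t2.Δ2 p=1 y=0 v=1 q=1 r=0 clk=1 u=1
t3.Δ0 p=1 y=0 v=1 q=1 r=0 clk=1 u=1
t3.Δ1 p=1 y=0 v=1 q=1 r=0 clk=0 u=1

2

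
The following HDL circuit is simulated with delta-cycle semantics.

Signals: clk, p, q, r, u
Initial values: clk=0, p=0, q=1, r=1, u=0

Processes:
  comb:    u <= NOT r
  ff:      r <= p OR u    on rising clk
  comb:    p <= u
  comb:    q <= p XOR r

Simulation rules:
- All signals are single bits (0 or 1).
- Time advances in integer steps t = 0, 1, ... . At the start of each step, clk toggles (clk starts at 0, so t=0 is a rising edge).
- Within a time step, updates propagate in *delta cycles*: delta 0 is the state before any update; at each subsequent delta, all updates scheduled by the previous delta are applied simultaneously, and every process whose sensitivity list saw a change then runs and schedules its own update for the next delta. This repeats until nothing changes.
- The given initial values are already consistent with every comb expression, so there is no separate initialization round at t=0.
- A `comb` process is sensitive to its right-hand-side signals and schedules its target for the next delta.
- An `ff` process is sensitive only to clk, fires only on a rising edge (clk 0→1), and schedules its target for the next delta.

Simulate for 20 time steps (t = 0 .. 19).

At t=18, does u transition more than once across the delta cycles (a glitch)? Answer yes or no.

no

t=0 Δ0: u=0 p=0 r=1 q=1 clk=0
  Δ1: clk:0→1
  Δ2: r:1→0
  Δ3: u:0→1, q:1→0
  Δ4: p:0→1
  Δ5: q:0→1
  (5Δ to stable)
t=1 Δ0: u=1 p=1 r=0 q=1 clk=1
  Δ1: clk:1→0
  (1Δ to stable)
t=2 Δ0: u=1 p=1 r=0 q=1 clk=0
  Δ1: clk:0→1
  Δ2: r:0→1
  Δ3: u:1→0, q:1→0
  Δ4: p:1→0
  Δ5: q:0→1
  (5Δ to stable)
t=3 Δ0: u=0 p=0 r=1 q=1 clk=1
  Δ1: clk:1→0
  (1Δ to stable)
t=4 Δ0: u=0 p=0 r=1 q=1 clk=0
  Δ1: clk:0→1
  Δ2: r:1→0
  Δ3: u:0→1, q:1→0
  Δ4: p:0→1
  Δ5: q:0→1
  (5Δ to stable)
t=5 Δ0: u=1 p=1 r=0 q=1 clk=1
  Δ1: clk:1→0
  (1Δ to stable)
t=6 Δ0: u=1 p=1 r=0 q=1 clk=0
  Δ1: clk:0→1
  Δ2: r:0→1
  Δ3: u:1→0, q:1→0
  Δ4: p:1→0
  Δ5: q:0→1
  (5Δ to stable)
t=7 Δ0: u=0 p=0 r=1 q=1 clk=1
  Δ1: clk:1→0
  (1Δ to stable)
t=8 Δ0: u=0 p=0 r=1 q=1 clk=0
  Δ1: clk:0→1
  Δ2: r:1→0
  Δ3: u:0→1, q:1→0
  Δ4: p:0→1
  Δ5: q:0→1
  (5Δ to stable)
t=9 Δ0: u=1 p=1 r=0 q=1 clk=1
  Δ1: clk:1→0
  (1Δ to stable)
t=10 Δ0: u=1 p=1 r=0 q=1 clk=0
  Δ1: clk:0→1
  Δ2: r:0→1
  Δ3: u:1→0, q:1→0
  Δ4: p:1→0
  Δ5: q:0→1
  (5Δ to stable)
t=11 Δ0: u=0 p=0 r=1 q=1 clk=1
  Δ1: clk:1→0
  (1Δ to stable)
t=12 Δ0: u=0 p=0 r=1 q=1 clk=0
  Δ1: clk:0→1
  Δ2: r:1→0
  Δ3: u:0→1, q:1→0
  Δ4: p:0→1
  Δ5: q:0→1
  (5Δ to stable)
t=13 Δ0: u=1 p=1 r=0 q=1 clk=1
  Δ1: clk:1→0
  (1Δ to stable)
t=14 Δ0: u=1 p=1 r=0 q=1 clk=0
  Δ1: clk:0→1
  Δ2: r:0→1
  Δ3: u:1→0, q:1→0
  Δ4: p:1→0
  Δ5: q:0→1
  (5Δ to stable)
t=15 Δ0: u=0 p=0 r=1 q=1 clk=1
  Δ1: clk:1→0
  (1Δ to stable)
t=16 Δ0: u=0 p=0 r=1 q=1 clk=0
  Δ1: clk:0→1
  Δ2: r:1→0
  Δ3: u:0→1, q:1→0
  Δ4: p:0→1
  Δ5: q:0→1
  (5Δ to stable)
t=17 Δ0: u=1 p=1 r=0 q=1 clk=1
  Δ1: clk:1→0
  (1Δ to stable)
t=18 Δ0: u=1 p=1 r=0 q=1 clk=0
  Δ1: clk:0→1
  Δ2: r:0→1
  Δ3: u:1→0, q:1→0
  Δ4: p:1→0
  Δ5: q:0→1
  (5Δ to stable)
t=19 Δ0: u=0 p=0 r=1 q=1 clk=1
  Δ1: clk:1→0
  (1Δ to stable)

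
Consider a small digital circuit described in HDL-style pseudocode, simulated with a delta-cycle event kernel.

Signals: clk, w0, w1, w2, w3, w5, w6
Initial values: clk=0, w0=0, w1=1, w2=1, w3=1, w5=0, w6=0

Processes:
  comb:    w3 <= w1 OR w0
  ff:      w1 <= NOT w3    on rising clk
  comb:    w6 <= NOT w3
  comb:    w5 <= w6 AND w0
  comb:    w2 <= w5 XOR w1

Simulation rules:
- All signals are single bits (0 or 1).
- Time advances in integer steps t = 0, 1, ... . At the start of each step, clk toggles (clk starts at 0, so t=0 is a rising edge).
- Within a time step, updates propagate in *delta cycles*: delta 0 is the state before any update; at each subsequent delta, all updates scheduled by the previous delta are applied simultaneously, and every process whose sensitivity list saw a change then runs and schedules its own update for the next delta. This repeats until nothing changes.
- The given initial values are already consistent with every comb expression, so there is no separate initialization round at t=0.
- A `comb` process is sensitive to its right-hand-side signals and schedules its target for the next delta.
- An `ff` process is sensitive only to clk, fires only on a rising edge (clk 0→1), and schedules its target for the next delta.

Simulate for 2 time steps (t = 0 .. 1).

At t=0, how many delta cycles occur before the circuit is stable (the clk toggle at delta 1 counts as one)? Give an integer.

4

t0.Δ0 w6=0 w0=0 w2=1 clk=0 w5=0 w3=1 w1=1
t0.Δ1 w6=0 w0=0 w2=1 clk=1 w5=0 w3=1 w1=1
t0.Δ2 w6=0 w0=0 w2=1 clk=1 w5=0 w3=1 w1=0
t0.Δ3 w6=0 w0=0 w2=0 clk=1 w5=0 w3=0 w1=0
t0.Δ4 w6=1 w0=0 w2=0 clk=1 w5=0 w3=0 w1=0
t1.Δ0 w6=1 w0=0 w2=0 clk=1 w5=0 w3=0 w1=0
t1.Δ1 w6=1 w0=0 w2=0 clk=0 w5=0 w3=0 w1=0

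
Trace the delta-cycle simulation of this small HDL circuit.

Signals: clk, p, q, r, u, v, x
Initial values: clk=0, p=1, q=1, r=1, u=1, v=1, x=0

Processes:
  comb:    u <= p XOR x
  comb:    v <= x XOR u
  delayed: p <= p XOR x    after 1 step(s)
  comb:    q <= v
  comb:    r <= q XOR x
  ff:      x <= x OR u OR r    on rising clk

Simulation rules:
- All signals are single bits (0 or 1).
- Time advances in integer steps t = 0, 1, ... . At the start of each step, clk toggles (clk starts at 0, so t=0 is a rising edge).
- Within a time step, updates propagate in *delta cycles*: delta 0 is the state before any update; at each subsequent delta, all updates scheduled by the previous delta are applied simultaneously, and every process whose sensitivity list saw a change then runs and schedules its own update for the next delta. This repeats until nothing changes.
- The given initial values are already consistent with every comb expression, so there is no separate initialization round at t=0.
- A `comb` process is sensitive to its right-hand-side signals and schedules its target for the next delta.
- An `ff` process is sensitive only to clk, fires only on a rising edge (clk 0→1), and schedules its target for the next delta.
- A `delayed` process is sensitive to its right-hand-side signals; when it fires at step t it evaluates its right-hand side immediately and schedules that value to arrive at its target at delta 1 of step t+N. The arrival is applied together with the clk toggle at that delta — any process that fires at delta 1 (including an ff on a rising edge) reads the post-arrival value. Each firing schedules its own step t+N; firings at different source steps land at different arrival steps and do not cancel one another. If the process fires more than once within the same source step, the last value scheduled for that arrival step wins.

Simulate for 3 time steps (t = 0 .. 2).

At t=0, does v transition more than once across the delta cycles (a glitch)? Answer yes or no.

yes

t=0 Δ0: q=1 u=1 p=1 v=1 x=0 clk=0 r=1
  Δ1: clk:0→1
  Δ2: x:0→1
  Δ3: u:1→0, v:1→0, r:1→0
  Δ4: q:1→0, v:0→1
  Δ5: q:0→1, r:0→1
  Δ6: r:1→0
  (6Δ to stable)
t=1 Δ0: q=1 u=0 p=1 v=1 x=1 clk=1 r=0
  Δ1: p:1→0, clk:1→0
  Δ2: u:0→1
  Δ3: v:1→0
  Δ4: q:1→0
  Δ5: r:0→1
  (5Δ to stable)
t=2 Δ0: q=0 u=1 p=0 v=0 x=1 clk=0 r=1
  Δ1: p:0→1, clk:0→1
  Δ2: u:1→0
  Δ3: v:0→1
  Δ4: q:0→1
  Δ5: r:1→0
  (5Δ to stable)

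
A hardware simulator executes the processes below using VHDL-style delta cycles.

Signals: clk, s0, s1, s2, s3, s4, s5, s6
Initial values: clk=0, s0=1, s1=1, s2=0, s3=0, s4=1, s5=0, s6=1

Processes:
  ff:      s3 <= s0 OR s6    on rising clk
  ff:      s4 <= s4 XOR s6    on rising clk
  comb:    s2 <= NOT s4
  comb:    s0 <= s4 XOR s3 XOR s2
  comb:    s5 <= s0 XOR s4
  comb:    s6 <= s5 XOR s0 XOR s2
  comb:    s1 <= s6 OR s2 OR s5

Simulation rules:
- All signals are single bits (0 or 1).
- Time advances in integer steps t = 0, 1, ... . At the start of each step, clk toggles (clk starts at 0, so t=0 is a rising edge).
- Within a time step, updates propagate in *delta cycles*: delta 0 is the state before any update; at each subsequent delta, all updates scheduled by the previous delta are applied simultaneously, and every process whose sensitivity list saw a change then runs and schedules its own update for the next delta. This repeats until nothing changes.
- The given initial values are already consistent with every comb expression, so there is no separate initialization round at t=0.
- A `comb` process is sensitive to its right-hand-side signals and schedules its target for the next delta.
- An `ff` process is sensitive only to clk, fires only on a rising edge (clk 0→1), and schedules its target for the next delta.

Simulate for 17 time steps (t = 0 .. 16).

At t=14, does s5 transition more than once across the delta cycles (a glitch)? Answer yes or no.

[bits: s3,s6,s4,s5,s2,clk,s0,s1]
t=0: Δ0=01100011 Δ1=01100111 Δ2=11000111 Δ3=11011111 Δ4=11011101 Δ5=10001101 Δ6=11001101 | 6Δ
t=1: Δ0=11001101 Δ1=11001001 | 1Δ
t=2: Δ0=11001001 Δ1=11001101 Δ2=11101101 Δ3=11110111 Δ4=10100101 Δ5=10110100 Δ6=11110101 | 6Δ
t=3: Δ0=11110101 Δ1=11110001 | 1Δ
t=4: Δ0=11110001 Δ1=11110101 Δ2=11010101 Δ3=11001111 Δ4=10011101 Δ5=10001101 Δ6=11001101 | 6Δ
t=5: Δ0=11001101 Δ1=11001001 | 1Δ
t=6: Δ0=11001001 Δ1=11001101 Δ2=11101101 Δ3=11110111 Δ4=10100101 Δ5=10110100 Δ6=11110101 | 6Δ
t=7: Δ0=11110101 Δ1=11110001 | 1Δ
t=8: Δ0=11110001 Δ1=11110101 Δ2=11010101 Δ3=11001111 Δ4=10011101 Δ5=10001101 Δ6=11001101 | 6Δ
t=9: Δ0=11001101 Δ1=11001001 | 1Δ
t=10: Δ0=11001001 Δ1=11001101 Δ2=11101101 Δ3=11110111 Δ4=10100101 Δ5=10110100 Δ6=11110101 | 6Δ
t=11: Δ0=11110101 Δ1=11110001 | 1Δ
t=12: Δ0=11110001 Δ1=11110101 Δ2=11010101 Δ3=11001111 Δ4=10011101 Δ5=10001101 Δ6=11001101 | 6Δ
t=13: Δ0=11001101 Δ1=11001001 | 1Δ
t=14: Δ0=11001001 Δ1=11001101 Δ2=11101101 Δ3=11110111 Δ4=10100101 Δ5=10110100 Δ6=11110101 | 6Δ
t=15: Δ0=11110101 Δ1=11110001 | 1Δ
t=16: Δ0=11110001 Δ1=11110101 Δ2=11010101 Δ3=11001111 Δ4=10011101 Δ5=10001101 Δ6=11001101 | 6Δ

yes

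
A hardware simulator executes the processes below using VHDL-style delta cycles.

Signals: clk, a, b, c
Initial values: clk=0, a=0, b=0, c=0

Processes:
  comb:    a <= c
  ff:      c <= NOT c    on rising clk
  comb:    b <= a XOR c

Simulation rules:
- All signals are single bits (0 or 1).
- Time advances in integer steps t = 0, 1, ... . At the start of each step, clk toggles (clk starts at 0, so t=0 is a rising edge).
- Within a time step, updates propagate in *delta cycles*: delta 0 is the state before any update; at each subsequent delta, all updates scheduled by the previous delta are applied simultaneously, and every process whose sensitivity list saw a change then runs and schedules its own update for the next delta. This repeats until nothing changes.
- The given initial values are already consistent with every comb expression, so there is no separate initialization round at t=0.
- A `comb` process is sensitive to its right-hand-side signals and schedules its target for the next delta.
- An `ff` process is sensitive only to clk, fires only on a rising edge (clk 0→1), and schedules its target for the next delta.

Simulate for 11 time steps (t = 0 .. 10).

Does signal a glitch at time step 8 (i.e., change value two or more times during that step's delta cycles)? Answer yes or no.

no

[bits: b,a,c,clk]
t=0: Δ0=0000 Δ1=0001 Δ2=0011 Δ3=1111 Δ4=0111 | 4Δ
t=1: Δ0=0111 Δ1=0110 | 1Δ
t=2: Δ0=0110 Δ1=0111 Δ2=0101 Δ3=1001 Δ4=0001 | 4Δ
t=3: Δ0=0001 Δ1=0000 | 1Δ
t=4: Δ0=0000 Δ1=0001 Δ2=0011 Δ3=1111 Δ4=0111 | 4Δ
t=5: Δ0=0111 Δ1=0110 | 1Δ
t=6: Δ0=0110 Δ1=0111 Δ2=0101 Δ3=1001 Δ4=0001 | 4Δ
t=7: Δ0=0001 Δ1=0000 | 1Δ
t=8: Δ0=0000 Δ1=0001 Δ2=0011 Δ3=1111 Δ4=0111 | 4Δ
t=9: Δ0=0111 Δ1=0110 | 1Δ
t=10: Δ0=0110 Δ1=0111 Δ2=0101 Δ3=1001 Δ4=0001 | 4Δ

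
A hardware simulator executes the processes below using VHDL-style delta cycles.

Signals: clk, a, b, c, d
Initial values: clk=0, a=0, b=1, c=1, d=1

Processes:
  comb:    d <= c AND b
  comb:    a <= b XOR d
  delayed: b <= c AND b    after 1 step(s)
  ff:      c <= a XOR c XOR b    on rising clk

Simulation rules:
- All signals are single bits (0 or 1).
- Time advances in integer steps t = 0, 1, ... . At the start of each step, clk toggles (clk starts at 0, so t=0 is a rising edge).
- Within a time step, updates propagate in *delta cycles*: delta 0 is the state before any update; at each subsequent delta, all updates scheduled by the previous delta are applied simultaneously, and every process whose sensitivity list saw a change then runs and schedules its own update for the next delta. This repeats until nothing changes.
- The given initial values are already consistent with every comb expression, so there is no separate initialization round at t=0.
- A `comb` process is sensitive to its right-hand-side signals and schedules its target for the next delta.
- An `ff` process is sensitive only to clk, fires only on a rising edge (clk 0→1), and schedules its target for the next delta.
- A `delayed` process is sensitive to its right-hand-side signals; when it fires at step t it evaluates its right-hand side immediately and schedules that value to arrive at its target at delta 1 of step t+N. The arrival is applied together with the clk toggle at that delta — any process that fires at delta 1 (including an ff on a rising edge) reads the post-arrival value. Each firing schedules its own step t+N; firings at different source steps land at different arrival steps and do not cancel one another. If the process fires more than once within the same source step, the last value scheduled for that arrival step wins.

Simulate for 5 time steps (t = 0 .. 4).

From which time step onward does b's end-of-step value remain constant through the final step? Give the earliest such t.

t0.Δ0 a=0 c=1 clk=0 d=1 b=1
t0.Δ1 a=0 c=1 clk=1 d=1 b=1
t0.Δ2 a=0 c=0 clk=1 d=1 b=1
t0.Δ3 a=0 c=0 clk=1 d=0 b=1
t0.Δ4 a=1 c=0 clk=1 d=0 b=1
t1.Δ0 a=1 c=0 clk=1 d=0 b=1
t1.Δ1 a=1 c=0 clk=0 d=0 b=0
t1.Δ2 a=0 c=0 clk=0 d=0 b=0
t2.Δ0 a=0 c=0 clk=0 d=0 b=0
t2.Δ1 a=0 c=0 clk=1 d=0 b=0
t3.Δ0 a=0 c=0 clk=1 d=0 b=0
t3.Δ1 a=0 c=0 clk=0 d=0 b=0
t4.Δ0 a=0 c=0 clk=0 d=0 b=0
t4.Δ1 a=0 c=0 clk=1 d=0 b=0

1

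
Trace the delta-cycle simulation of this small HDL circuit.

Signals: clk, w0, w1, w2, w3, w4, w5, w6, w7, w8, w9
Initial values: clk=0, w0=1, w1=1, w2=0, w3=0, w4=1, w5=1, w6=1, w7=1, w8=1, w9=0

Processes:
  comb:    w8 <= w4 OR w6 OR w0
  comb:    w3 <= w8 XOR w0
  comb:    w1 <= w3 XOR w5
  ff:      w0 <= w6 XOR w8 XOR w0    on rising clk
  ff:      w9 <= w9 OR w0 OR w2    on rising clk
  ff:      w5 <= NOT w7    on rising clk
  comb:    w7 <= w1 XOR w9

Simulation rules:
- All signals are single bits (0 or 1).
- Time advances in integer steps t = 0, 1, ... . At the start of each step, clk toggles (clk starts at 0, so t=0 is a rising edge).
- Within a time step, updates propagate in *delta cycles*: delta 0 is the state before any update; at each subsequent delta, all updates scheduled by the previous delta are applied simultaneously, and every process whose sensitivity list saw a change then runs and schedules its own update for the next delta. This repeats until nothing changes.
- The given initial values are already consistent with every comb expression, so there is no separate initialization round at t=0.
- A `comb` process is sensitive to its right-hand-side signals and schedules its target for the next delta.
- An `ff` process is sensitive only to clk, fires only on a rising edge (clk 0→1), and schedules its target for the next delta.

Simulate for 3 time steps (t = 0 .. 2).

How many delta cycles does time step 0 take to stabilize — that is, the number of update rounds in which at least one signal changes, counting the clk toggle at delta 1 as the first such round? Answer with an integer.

t0.Δ0 w4=1 w6=1 w8=1 w2=0 w7=1 clk=0 w0=1 w9=0 w3=0 w1=1 w5=1
t0.Δ1 w4=1 w6=1 w8=1 w2=0 w7=1 clk=1 w0=1 w9=0 w3=0 w1=1 w5=1
t0.Δ2 w4=1 w6=1 w8=1 w2=0 w7=1 clk=1 w0=1 w9=1 w3=0 w1=1 w5=0
t0.Δ3 w4=1 w6=1 w8=1 w2=0 w7=0 clk=1 w0=1 w9=1 w3=0 w1=0 w5=0
t0.Δ4 w4=1 w6=1 w8=1 w2=0 w7=1 clk=1 w0=1 w9=1 w3=0 w1=0 w5=0
t1.Δ0 w4=1 w6=1 w8=1 w2=0 w7=1 clk=1 w0=1 w9=1 w3=0 w1=0 w5=0
t1.Δ1 w4=1 w6=1 w8=1 w2=0 w7=1 clk=0 w0=1 w9=1 w3=0 w1=0 w5=0
t2.Δ0 w4=1 w6=1 w8=1 w2=0 w7=1 clk=0 w0=1 w9=1 w3=0 w1=0 w5=0
t2.Δ1 w4=1 w6=1 w8=1 w2=0 w7=1 clk=1 w0=1 w9=1 w3=0 w1=0 w5=0

4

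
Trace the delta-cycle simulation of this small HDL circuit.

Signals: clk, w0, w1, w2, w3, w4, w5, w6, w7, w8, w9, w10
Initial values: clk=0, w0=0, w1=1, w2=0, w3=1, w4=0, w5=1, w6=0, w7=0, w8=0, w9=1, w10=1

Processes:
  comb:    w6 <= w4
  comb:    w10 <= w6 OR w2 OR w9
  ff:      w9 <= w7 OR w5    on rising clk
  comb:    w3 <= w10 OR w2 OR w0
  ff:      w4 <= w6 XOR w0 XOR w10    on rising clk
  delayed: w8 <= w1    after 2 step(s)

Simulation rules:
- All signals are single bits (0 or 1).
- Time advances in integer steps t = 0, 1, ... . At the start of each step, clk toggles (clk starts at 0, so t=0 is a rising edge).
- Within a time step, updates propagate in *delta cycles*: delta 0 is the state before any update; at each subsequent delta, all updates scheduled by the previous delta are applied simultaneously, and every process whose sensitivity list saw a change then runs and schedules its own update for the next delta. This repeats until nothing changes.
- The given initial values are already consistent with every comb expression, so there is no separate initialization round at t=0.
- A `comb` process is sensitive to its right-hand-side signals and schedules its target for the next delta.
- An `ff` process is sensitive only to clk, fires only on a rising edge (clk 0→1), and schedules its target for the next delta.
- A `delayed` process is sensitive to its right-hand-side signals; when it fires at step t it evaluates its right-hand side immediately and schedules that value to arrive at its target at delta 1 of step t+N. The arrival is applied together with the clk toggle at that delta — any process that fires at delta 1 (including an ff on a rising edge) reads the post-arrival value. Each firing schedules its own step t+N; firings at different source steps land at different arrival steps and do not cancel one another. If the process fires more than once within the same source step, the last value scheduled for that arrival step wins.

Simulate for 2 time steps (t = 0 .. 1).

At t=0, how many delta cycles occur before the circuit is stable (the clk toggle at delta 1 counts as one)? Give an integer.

t=0 Δ0: w3=1 w10=1 w8=0 w5=1 w1=1 w6=0 clk=0 w7=0 w2=0 w9=1 w4=0 w0=0
  Δ1: clk:0→1
  Δ2: w4:0→1
  Δ3: w6:0→1
  (3Δ to stable)
t=1 Δ0: w3=1 w10=1 w8=0 w5=1 w1=1 w6=1 clk=1 w7=0 w2=0 w9=1 w4=1 w0=0
  Δ1: clk:1→0
  (1Δ to stable)

3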